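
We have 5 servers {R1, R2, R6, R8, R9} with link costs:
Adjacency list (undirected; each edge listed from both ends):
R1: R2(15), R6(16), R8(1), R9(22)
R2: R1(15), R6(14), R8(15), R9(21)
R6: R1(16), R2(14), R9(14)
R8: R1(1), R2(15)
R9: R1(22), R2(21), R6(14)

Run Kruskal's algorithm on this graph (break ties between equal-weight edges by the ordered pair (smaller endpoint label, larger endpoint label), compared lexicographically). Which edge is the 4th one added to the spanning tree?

R1-R2

Kruskal's algorithm — process edges by increasing weight (ties by edge label):
R1 R8 (1): add. Components now {R6} {R1,R8} {R2} {R9}
R2 R6 (14): add. Components now {R2,R6} {R1,R8} {R9}
R6 R9 (14): add. Components now {R2,R6,R9} {R1,R8}
R1 R2 (15): add. Components now {R1,R2,R6,R8,R9}
The 4th edge added is R1 R2.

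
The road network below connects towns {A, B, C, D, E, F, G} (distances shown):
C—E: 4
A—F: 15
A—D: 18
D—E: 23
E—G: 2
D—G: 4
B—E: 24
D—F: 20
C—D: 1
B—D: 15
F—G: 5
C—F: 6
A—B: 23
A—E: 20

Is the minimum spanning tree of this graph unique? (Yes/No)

No

Kruskal's algorithm — process edges by increasing weight (ties by edge label):
C—D (1): add. Components now {A} {B} {C,D} {E} {F} {G}
E—G (2): add. Components now {A} {B} {C,D} {E,G} {F}
C—E (4): add. Components now {A} {B} {C,D,E,G} {F}
D—G (4): skip — D and G already connected.
F—G (5): add. Components now {A} {B} {C,D,E,F,G}
C—F (6): skip — C and F already connected.
A—F (15): add. Components now {A,C,D,E,F,G} {B}
B—D (15): add. Components now {A,B,C,D,E,F,G}
Non-tree edge D—G has weight 4, equal to the heaviest edge on its tree cycle — swapping gives another MST of the same weight. Not unique.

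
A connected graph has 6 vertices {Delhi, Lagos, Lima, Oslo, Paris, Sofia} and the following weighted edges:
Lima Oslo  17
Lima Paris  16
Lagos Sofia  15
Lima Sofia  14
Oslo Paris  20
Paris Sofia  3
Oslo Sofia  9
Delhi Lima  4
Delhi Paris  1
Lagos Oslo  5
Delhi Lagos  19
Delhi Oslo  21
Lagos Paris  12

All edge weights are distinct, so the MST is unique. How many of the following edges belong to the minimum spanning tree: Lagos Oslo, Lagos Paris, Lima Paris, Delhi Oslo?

1

Kruskal: consider edges lightest-first.
Delhi Paris (1): add — endpoints in different components.
Paris Sofia (3): add — endpoints in different components.
Delhi Lima (4): add — endpoints in different components.
Lagos Oslo (5): add — endpoints in different components.
Oslo Sofia (9): add — endpoints in different components.
MST edge set: {Delhi Paris, Paris Sofia, Delhi Lima, Lagos Oslo, Oslo Sofia}.
Of the listed edges, {Lagos Oslo} are in the MST → 1.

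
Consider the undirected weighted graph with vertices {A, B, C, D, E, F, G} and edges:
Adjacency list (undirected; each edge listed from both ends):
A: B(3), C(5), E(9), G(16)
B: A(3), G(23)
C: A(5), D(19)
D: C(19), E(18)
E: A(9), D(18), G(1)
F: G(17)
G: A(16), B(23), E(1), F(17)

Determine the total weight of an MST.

Kruskal: consider edges lightest-first.
E G (1): add. Components now {A} {B} {C} {D} {E,G} {F}
A B (3): add. Components now {A,B} {C} {D} {E,G} {F}
A C (5): add. Components now {A,B,C} {D} {E,G} {F}
A E (9): add. Components now {A,B,C,E,G} {D} {F}
A G (16): skip — A and G already connected.
F G (17): add. Components now {A,B,C,E,F,G} {D}
D E (18): add. Components now {A,B,C,D,E,F,G}
MST edges: E G, A B, A C, A E, F G, D E; total weight 1+3+5+9+17+18 = 53.

53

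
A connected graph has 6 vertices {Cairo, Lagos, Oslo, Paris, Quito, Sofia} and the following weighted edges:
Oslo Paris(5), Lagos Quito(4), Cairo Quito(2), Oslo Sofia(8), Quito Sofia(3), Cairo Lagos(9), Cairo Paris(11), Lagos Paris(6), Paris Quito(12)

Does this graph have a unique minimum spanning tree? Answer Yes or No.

Yes

Sort edges by weight, then run Kruskal:
Cairo Quito (2): add. Components now {Sofia} {Lagos} {Oslo} {Paris} {Cairo,Quito}
Quito Sofia (3): add. Components now {Cairo,Quito,Sofia} {Lagos} {Oslo} {Paris}
Lagos Quito (4): add. Components now {Cairo,Lagos,Quito,Sofia} {Oslo} {Paris}
Oslo Paris (5): add. Components now {Cairo,Lagos,Quito,Sofia} {Oslo,Paris}
Lagos Paris (6): add. Components now {Cairo,Lagos,Oslo,Paris,Quito,Sofia}
Every non-tree edge has weight strictly greater than the heaviest edge on the tree path between its endpoints, so the MST is unique.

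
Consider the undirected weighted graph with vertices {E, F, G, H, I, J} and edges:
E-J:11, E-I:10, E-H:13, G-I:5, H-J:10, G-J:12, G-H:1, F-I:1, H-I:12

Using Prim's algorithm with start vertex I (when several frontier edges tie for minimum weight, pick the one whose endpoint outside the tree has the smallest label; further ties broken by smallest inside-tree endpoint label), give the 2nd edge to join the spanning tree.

Prim's algorithm from I:
Step 1: frontier [F-I 1, G-I 5, E-I 10, H-I 12] → take F-I (1); add F.
Step 2: frontier [G-I 5, E-I 10, H-I 12] → take G-I (5); add G.
Step 3: frontier [G-H 1, G-J 12, E-I 10, H-I 12] → take G-H (1); add H.
Step 4: frontier [G-J 12, H-J 10, E-H 13, E-I 10] → take E-I (10); add E.
Step 5: frontier [E-J 11, G-J 12, H-J 10] → take H-J (10); add J.
The 2nd edge added is G-I.

G-I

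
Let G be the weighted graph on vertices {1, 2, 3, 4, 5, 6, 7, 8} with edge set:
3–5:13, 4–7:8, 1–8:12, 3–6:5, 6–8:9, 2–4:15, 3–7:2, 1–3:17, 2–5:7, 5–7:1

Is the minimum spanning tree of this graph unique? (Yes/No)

Yes

Kruskal's algorithm — process edges by increasing weight (ties by edge label):
5–7 (1): add — endpoints in different components.
3–7 (2): add — endpoints in different components.
3–6 (5): add — endpoints in different components.
2–5 (7): add — endpoints in different components.
4–7 (8): add — endpoints in different components.
6–8 (9): add — endpoints in different components.
1–8 (12): add — endpoints in different components.
Every non-tree edge has weight strictly greater than the heaviest edge on the tree path between its endpoints, so the MST is unique.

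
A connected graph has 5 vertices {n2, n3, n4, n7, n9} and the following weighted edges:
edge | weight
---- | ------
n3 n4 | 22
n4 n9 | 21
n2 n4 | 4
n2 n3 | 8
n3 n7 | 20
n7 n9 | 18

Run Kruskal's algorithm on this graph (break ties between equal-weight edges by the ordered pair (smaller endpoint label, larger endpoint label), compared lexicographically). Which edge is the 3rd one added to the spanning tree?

n7-n9

Kruskal: consider edges lightest-first.
n2 n4 (4): add. Components now {n2,n4} {n9} {n3} {n7}
n2 n3 (8): add. Components now {n2,n3,n4} {n9} {n7}
n7 n9 (18): add. Components now {n2,n3,n4} {n7,n9}
n3 n7 (20): add. Components now {n2,n3,n4,n7,n9}
The 3rd edge added is n7 n9.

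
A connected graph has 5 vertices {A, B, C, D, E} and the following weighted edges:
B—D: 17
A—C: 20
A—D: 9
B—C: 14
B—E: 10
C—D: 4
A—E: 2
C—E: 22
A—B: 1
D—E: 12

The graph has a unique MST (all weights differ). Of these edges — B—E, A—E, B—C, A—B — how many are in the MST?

2

Sort edges by weight, then run Kruskal:
A—B (1): add — endpoints in different components.
A—E (2): add — endpoints in different components.
C—D (4): add — endpoints in different components.
A—D (9): add — endpoints in different components.
MST edge set: {A—B, A—E, C—D, A—D}.
Of the listed edges, {A—E, A—B} are in the MST → 2.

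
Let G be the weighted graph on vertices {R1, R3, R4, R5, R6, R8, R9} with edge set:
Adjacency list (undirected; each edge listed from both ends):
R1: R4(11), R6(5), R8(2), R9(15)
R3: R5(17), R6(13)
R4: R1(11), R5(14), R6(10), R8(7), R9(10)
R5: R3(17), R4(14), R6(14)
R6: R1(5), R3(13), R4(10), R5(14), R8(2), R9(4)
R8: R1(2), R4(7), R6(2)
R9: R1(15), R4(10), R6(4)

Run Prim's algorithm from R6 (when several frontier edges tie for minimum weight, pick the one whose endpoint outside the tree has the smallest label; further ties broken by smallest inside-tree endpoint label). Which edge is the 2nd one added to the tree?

R1-R8

Grow the tree from R6 using Prim:
Step 1: frontier [R6—R8 2, R6—R9 4, R1—R6 5, R4—R6 10, R3—R6 13, R5—R6 14] → take R6—R8 (2); add R8.
Step 2: frontier [R6—R9 4, R1—R6 5, R4—R6 10, R3—R6 13, R5—R6 14, R1—R8 2, R4—R8 7] → take R1—R8 (2); add R1.
Step 3: frontier [R1—R4 11, R1—R9 15, R6—R9 4, R4—R6 10, R3—R6 13, R5—R6 14, R4—R8 7] → take R6—R9 (4); add R9.
Step 4: frontier [R1—R4 11, R4—R6 10, R3—R6 13, R5—R6 14, R4—R8 7, R4—R9 10] → take R4—R8 (7); add R4.
Step 5: frontier [R4—R5 14, R3—R6 13, R5—R6 14] → take R3—R6 (13); add R3.
Step 6: frontier [R3—R5 17, R4—R5 14, R5—R6 14] → take R4—R5 (14); add R5.
The 2nd edge added is R1—R8.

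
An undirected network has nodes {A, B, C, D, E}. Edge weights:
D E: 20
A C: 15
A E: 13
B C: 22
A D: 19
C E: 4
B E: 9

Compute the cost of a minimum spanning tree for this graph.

45

Grow the tree from D using Prim:
Step 1: cheapest edge leaving the tree is A D (19); add A.
Step 2: cheapest edge leaving the tree is A E (13); add E.
Step 3: cheapest edge leaving the tree is C E (4); add C.
Step 4: cheapest edge leaving the tree is B E (9); add B.
MST edges: A D, A E, C E, B E; total weight 19+13+4+9 = 45.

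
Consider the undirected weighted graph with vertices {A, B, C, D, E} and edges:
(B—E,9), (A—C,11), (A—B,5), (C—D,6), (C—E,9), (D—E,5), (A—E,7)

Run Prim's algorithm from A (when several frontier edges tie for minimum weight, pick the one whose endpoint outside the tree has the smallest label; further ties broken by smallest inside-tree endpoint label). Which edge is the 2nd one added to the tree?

Grow the tree from A using Prim:
Step 1: cheapest edge leaving the tree is A—B (5); add B.
Step 2: cheapest edge leaving the tree is A—E (7); add E.
Step 3: cheapest edge leaving the tree is D—E (5); add D.
Step 4: cheapest edge leaving the tree is C—D (6); add C.
The 2nd edge added is A—E.

A-E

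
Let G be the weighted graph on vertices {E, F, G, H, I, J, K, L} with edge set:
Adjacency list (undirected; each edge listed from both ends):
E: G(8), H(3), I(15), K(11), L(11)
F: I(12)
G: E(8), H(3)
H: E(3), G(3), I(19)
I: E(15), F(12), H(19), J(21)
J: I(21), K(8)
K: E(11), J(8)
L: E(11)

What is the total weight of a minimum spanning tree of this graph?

63

Prim's algorithm from I:
Step 1: frontier [F I 12, E I 15, H I 19, I J 21] → take F I (12); add F.
Step 2: frontier [E I 15, H I 19, I J 21] → take E I (15); add E.
Step 3: frontier [E H 3, E G 8, E K 11, E L 11, H I 19, I J 21] → take E H (3); add H.
Step 4: frontier [E G 8, E K 11, E L 11, G H 3, I J 21] → take G H (3); add G.
Step 5: frontier [E K 11, E L 11, I J 21] → take E K (11); add K.
Step 6: frontier [E L 11, I J 21, J K 8] → take J K (8); add J.
Step 7: frontier [E L 11] → take E L (11); add L.
MST edges: F I, E I, E H, G H, E K, J K, E L; total weight 12+15+3+3+11+8+11 = 63.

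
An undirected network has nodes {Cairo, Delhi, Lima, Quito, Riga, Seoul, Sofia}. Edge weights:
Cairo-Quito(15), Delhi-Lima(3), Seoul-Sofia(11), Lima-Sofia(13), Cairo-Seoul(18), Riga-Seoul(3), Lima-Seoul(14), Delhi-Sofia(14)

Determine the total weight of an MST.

63

Prim's algorithm from Lima:
Step 1: cheapest edge leaving the tree is Delhi-Lima (3); add Delhi.
Step 2: cheapest edge leaving the tree is Lima-Sofia (13); add Sofia.
Step 3: cheapest edge leaving the tree is Seoul-Sofia (11); add Seoul.
Step 4: cheapest edge leaving the tree is Riga-Seoul (3); add Riga.
Step 5: cheapest edge leaving the tree is Cairo-Seoul (18); add Cairo.
Step 6: cheapest edge leaving the tree is Cairo-Quito (15); add Quito.
MST edges: Delhi-Lima, Lima-Sofia, Seoul-Sofia, Riga-Seoul, Cairo-Seoul, Cairo-Quito; total weight 3+13+11+3+18+15 = 63.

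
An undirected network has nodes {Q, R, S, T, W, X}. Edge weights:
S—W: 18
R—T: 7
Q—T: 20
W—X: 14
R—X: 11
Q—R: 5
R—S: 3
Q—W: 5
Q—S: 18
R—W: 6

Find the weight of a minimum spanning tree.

31

Sort edges by weight, then run Kruskal:
R—S (3): add. Components now {R,S} {X} {T} {Q} {W}
Q—R (5): add. Components now {Q,R,S} {X} {T} {W}
Q—W (5): add. Components now {Q,R,S,W} {X} {T}
R—W (6): skip — R and W already connected.
R—T (7): add. Components now {Q,R,S,T,W} {X}
R—X (11): add. Components now {Q,R,S,T,W,X}
MST edges: R—S, Q—R, Q—W, R—T, R—X; total weight 3+5+5+7+11 = 31.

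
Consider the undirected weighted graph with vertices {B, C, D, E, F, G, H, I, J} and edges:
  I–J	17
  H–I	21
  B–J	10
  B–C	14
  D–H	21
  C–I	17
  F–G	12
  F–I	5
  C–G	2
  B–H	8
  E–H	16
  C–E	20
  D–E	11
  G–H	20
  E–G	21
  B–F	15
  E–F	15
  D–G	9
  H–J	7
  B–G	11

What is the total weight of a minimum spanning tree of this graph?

65

Grow the tree from B using Prim:
Step 1: cheapest edge leaving the tree is B–H (8); add H.
Step 2: cheapest edge leaving the tree is H–J (7); add J.
Step 3: cheapest edge leaving the tree is B–G (11); add G.
Step 4: cheapest edge leaving the tree is C–G (2); add C.
Step 5: cheapest edge leaving the tree is D–G (9); add D.
Step 6: cheapest edge leaving the tree is D–E (11); add E.
Step 7: cheapest edge leaving the tree is F–G (12); add F.
Step 8: cheapest edge leaving the tree is F–I (5); add I.
MST edges: B–H, H–J, B–G, C–G, D–G, D–E, F–G, F–I; total weight 8+7+11+2+9+11+12+5 = 65.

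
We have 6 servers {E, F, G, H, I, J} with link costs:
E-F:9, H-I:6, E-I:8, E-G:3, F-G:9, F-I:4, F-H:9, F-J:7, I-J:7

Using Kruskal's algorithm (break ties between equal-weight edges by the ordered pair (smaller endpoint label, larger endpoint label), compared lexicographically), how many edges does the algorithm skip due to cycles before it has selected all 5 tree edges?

1

Kruskal's algorithm — process edges by increasing weight (ties by edge label):
E-G (3): add. Components now {E,G} {F} {H} {I} {J}
F-I (4): add. Components now {E,G} {F,I} {H} {J}
H-I (6): add. Components now {E,G} {F,H,I} {J}
F-J (7): add. Components now {E,G} {F,H,I,J}
I-J (7): skip — I and J already connected.
E-I (8): add. Components now {E,F,G,H,I,J}
Edges rejected before the tree was complete: 1.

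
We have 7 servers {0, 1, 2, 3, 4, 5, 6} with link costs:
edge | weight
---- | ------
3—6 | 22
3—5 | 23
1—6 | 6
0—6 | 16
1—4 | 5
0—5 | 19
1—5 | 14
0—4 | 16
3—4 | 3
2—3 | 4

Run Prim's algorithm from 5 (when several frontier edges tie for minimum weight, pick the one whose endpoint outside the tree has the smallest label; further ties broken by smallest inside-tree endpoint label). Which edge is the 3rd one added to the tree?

Grow the tree from 5 using Prim:
Step 1: frontier [1—5 14, 0—5 19, 3—5 23] → take 1—5 (14); add 1.
Step 2: frontier [1—4 5, 1—6 6, 0—5 19, 3—5 23] → take 1—4 (5); add 4.
Step 3: frontier [1—6 6, 3—4 3, 0—4 16, 0—5 19, 3—5 23] → take 3—4 (3); add 3.
Step 4: frontier [1—6 6, 2—3 4, 3—6 22, 0—4 16, 0—5 19] → take 2—3 (4); add 2.
Step 5: frontier [1—6 6, 3—6 22, 0—4 16, 0—5 19] → take 1—6 (6); add 6.
Step 6: frontier [0—4 16, 0—5 19, 0—6 16] → take 0—4 (16); add 0.
The 3rd edge added is 3—4.

3-4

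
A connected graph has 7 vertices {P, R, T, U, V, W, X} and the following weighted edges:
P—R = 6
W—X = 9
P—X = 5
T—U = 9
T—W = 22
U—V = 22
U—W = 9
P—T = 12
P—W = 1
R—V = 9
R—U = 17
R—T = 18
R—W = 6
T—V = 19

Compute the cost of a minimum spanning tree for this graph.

Prim's algorithm from P:
Step 1: cheapest edge leaving the tree is P—W (1); add W.
Step 2: cheapest edge leaving the tree is P—X (5); add X.
Step 3: cheapest edge leaving the tree is P—R (6); add R.
Step 4: cheapest edge leaving the tree is U—W (9); add U.
Step 5: cheapest edge leaving the tree is T—U (9); add T.
Step 6: cheapest edge leaving the tree is R—V (9); add V.
MST edges: P—W, P—X, P—R, U—W, T—U, R—V; total weight 1+5+6+9+9+9 = 39.

39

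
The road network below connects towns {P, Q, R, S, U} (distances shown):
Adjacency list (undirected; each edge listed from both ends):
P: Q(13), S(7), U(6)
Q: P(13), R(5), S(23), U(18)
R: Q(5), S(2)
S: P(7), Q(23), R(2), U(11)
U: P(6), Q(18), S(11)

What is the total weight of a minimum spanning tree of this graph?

20

Prim's algorithm from P:
Step 1: cheapest edge leaving the tree is P–U (6); add U.
Step 2: cheapest edge leaving the tree is P–S (7); add S.
Step 3: cheapest edge leaving the tree is R–S (2); add R.
Step 4: cheapest edge leaving the tree is Q–R (5); add Q.
MST edges: P–U, P–S, R–S, Q–R; total weight 6+7+2+5 = 20.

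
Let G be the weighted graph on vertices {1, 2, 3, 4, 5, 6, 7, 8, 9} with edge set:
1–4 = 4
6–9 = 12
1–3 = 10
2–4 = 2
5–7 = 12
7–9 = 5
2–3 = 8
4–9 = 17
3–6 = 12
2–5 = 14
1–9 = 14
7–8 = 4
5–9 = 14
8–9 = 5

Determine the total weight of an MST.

Kruskal: consider edges lightest-first.
2–4 (2): add — endpoints in different components.
1–4 (4): add — endpoints in different components.
7–8 (4): add — endpoints in different components.
7–9 (5): add — endpoints in different components.
8–9 (5): skip — 8 and 9 already connected.
2–3 (8): add — endpoints in different components.
1–3 (10): skip — 1 and 3 already connected.
3–6 (12): add — endpoints in different components.
5–7 (12): add — endpoints in different components.
6–9 (12): add — endpoints in different components.
MST edges: 2–4, 1–4, 7–8, 7–9, 2–3, 3–6, 5–7, 6–9; total weight 2+4+4+5+8+12+12+12 = 59.

59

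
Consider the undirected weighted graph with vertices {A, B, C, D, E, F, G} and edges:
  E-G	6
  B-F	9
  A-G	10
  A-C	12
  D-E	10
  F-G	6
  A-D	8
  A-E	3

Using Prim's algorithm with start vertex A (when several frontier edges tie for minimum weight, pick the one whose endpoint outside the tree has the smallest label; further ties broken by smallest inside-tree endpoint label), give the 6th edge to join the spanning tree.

Grow the tree from A using Prim:
Step 1: cheapest edge leaving the tree is A-E (3); add E.
Step 2: cheapest edge leaving the tree is E-G (6); add G.
Step 3: cheapest edge leaving the tree is F-G (6); add F.
Step 4: cheapest edge leaving the tree is A-D (8); add D.
Step 5: cheapest edge leaving the tree is B-F (9); add B.
Step 6: cheapest edge leaving the tree is A-C (12); add C.
The 6th edge added is A-C.

A-C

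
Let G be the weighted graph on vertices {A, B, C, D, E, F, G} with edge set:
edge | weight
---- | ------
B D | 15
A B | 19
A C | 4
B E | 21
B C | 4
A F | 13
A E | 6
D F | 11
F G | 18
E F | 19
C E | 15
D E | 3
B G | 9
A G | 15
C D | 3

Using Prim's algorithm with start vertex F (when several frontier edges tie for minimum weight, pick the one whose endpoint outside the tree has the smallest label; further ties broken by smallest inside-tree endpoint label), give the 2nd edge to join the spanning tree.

Prim's algorithm from F:
Step 1: cheapest edge leaving the tree is D F (11); add D.
Step 2: cheapest edge leaving the tree is C D (3); add C.
Step 3: cheapest edge leaving the tree is D E (3); add E.
Step 4: cheapest edge leaving the tree is A C (4); add A.
Step 5: cheapest edge leaving the tree is B C (4); add B.
Step 6: cheapest edge leaving the tree is B G (9); add G.
The 2nd edge added is C D.

C-D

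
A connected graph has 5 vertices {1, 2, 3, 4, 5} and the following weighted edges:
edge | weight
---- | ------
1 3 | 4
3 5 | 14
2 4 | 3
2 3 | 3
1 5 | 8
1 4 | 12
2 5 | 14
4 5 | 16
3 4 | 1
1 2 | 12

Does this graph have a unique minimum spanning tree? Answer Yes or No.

Kruskal's algorithm — process edges by increasing weight (ties by edge label):
3 4 (1): add. Components now {1} {2} {3,4} {5}
2 3 (3): add. Components now {1} {2,3,4} {5}
2 4 (3): skip — 2 and 4 already connected.
1 3 (4): add. Components now {1,2,3,4} {5}
1 5 (8): add. Components now {1,2,3,4,5}
Non-tree edge 2 4 has weight 3, equal to the heaviest edge on its tree cycle — swapping gives another MST of the same weight. Not unique.

No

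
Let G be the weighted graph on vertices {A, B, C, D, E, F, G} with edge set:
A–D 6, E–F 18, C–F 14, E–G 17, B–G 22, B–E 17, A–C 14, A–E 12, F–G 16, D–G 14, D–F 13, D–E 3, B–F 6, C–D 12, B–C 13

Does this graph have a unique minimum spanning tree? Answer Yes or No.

No

Kruskal's algorithm — process edges by increasing weight (ties by edge label):
D–E (3): add. Components now {A} {B} {C} {D,E} {F} {G}
A–D (6): add. Components now {A,D,E} {B} {C} {F} {G}
B–F (6): add. Components now {A,D,E} {B,F} {C} {G}
A–E (12): skip — A and E already connected.
C–D (12): add. Components now {A,C,D,E} {B,F} {G}
B–C (13): add. Components now {A,B,C,D,E,F} {G}
D–F (13): skip — D and F already connected.
A–C (14): skip — A and C already connected.
C–F (14): skip — C and F already connected.
D–G (14): add. Components now {A,B,C,D,E,F,G}
Non-tree edge D–F has weight 13, equal to the heaviest edge on its tree cycle — swapping gives another MST of the same weight. Not unique.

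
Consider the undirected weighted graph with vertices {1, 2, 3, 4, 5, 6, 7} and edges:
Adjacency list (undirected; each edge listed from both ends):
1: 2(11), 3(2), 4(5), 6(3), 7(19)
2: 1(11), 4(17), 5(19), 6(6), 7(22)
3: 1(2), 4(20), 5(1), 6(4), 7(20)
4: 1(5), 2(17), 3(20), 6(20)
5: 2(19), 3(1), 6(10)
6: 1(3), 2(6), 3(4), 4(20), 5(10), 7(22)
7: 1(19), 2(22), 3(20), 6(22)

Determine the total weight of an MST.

Kruskal's algorithm — process edges by increasing weight (ties by edge label):
3 5 (1): add. Components now {1} {2} {3,5} {4} {6} {7}
1 3 (2): add. Components now {1,3,5} {2} {4} {6} {7}
1 6 (3): add. Components now {1,3,5,6} {2} {4} {7}
3 6 (4): skip — 3 and 6 already connected.
1 4 (5): add. Components now {1,3,4,5,6} {2} {7}
2 6 (6): add. Components now {1,2,3,4,5,6} {7}
5 6 (10): skip — 5 and 6 already connected.
1 2 (11): skip — 1 and 2 already connected.
2 4 (17): skip — 2 and 4 already connected.
1 7 (19): add. Components now {1,2,3,4,5,6,7}
MST edges: 3 5, 1 3, 1 6, 1 4, 2 6, 1 7; total weight 1+2+3+5+6+19 = 36.

36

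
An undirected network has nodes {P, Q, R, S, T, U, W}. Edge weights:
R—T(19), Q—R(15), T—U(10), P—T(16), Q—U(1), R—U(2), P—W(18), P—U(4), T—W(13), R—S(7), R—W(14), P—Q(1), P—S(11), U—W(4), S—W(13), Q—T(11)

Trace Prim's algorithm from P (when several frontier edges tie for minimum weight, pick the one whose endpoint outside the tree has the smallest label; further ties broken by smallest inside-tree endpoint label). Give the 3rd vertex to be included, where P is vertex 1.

Prim, starting at P.
Step 1: cheapest edge leaving the tree is P—Q (1); add Q.
Step 2: cheapest edge leaving the tree is Q—U (1); add U.
Step 3: cheapest edge leaving the tree is R—U (2); add R.
Step 4: cheapest edge leaving the tree is U—W (4); add W.
Step 5: cheapest edge leaving the tree is R—S (7); add S.
Step 6: cheapest edge leaving the tree is T—U (10); add T.
Vertex order: P, Q, U, R, W, S, T. The 3rd vertex is U.

U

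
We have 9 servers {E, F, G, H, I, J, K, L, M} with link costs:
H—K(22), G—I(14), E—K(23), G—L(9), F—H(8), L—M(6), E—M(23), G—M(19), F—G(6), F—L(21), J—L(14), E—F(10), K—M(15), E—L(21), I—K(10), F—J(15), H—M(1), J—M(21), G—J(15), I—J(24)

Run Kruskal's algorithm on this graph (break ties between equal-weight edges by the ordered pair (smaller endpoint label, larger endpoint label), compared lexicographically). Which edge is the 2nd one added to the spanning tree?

F-G

Kruskal: consider edges lightest-first.
H—M (1): add — endpoints in different components.
F—G (6): add — endpoints in different components.
L—M (6): add — endpoints in different components.
F—H (8): add — endpoints in different components.
G—L (9): skip — G and L already connected.
E—F (10): add — endpoints in different components.
I—K (10): add — endpoints in different components.
G—I (14): add — endpoints in different components.
J—L (14): add — endpoints in different components.
The 2nd edge added is F—G.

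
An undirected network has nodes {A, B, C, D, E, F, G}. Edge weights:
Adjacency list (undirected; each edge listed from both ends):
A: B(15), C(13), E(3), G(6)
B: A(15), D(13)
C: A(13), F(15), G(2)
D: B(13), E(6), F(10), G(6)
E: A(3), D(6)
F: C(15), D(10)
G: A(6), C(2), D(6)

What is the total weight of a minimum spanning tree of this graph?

40

Sort edges by weight, then run Kruskal:
C–G (2): add — endpoints in different components.
A–E (3): add — endpoints in different components.
A–G (6): add — endpoints in different components.
D–E (6): add — endpoints in different components.
D–G (6): skip — D and G already connected.
D–F (10): add — endpoints in different components.
A–C (13): skip — A and C already connected.
B–D (13): add — endpoints in different components.
MST edges: C–G, A–E, A–G, D–E, D–F, B–D; total weight 2+3+6+6+10+13 = 40.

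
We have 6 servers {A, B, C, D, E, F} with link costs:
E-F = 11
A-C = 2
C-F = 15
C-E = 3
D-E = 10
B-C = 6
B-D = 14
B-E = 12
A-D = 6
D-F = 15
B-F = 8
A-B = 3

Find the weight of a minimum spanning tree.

Kruskal's algorithm — process edges by increasing weight (ties by edge label):
A-C (2): add. Components now {A,C} {B} {D} {E} {F}
A-B (3): add. Components now {A,B,C} {D} {E} {F}
C-E (3): add. Components now {A,B,C,E} {D} {F}
A-D (6): add. Components now {A,B,C,D,E} {F}
B-C (6): skip — B and C already connected.
B-F (8): add. Components now {A,B,C,D,E,F}
MST edges: A-C, A-B, C-E, A-D, B-F; total weight 2+3+3+6+8 = 22.

22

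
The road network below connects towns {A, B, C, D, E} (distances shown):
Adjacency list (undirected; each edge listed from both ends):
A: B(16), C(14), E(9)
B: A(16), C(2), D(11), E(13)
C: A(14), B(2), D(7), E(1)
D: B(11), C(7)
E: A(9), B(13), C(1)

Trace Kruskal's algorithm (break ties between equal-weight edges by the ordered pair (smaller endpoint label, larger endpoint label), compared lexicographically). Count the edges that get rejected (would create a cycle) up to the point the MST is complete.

0

Sort edges by weight, then run Kruskal:
C—E (1): add. Components now {A} {B} {C,E} {D}
B—C (2): add. Components now {A} {B,C,E} {D}
C—D (7): add. Components now {A} {B,C,D,E}
A—E (9): add. Components now {A,B,C,D,E}
Edges rejected before the tree was complete: 0.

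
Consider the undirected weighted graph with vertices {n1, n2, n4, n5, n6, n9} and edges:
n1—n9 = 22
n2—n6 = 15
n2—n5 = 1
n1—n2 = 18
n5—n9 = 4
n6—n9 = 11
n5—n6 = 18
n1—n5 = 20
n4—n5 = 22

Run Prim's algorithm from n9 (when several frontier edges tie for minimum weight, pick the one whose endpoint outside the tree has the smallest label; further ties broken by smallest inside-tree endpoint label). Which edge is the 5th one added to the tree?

Prim, starting at n9.
Step 1: frontier [n5—n9 4, n6—n9 11, n1—n9 22] → take n5—n9 (4); add n5.
Step 2: frontier [n2—n5 1, n5—n6 18, n1—n5 20, n4—n5 22, n6—n9 11, n1—n9 22] → take n2—n5 (1); add n2.
Step 3: frontier [n2—n6 15, n1—n2 18, n5—n6 18, n1—n5 20, n4—n5 22, n6—n9 11, n1—n9 22] → take n6—n9 (11); add n6.
Step 4: frontier [n1—n2 18, n1—n5 20, n4—n5 22, n1—n9 22] → take n1—n2 (18); add n1.
Step 5: frontier [n4—n5 22] → take n4—n5 (22); add n4.
The 5th edge added is n4—n5.

n4-n5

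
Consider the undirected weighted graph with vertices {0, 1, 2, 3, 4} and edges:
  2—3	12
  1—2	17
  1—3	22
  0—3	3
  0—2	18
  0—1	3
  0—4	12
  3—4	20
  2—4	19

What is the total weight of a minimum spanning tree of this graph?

30

Grow the tree from 4 using Prim:
Step 1: frontier [0—4 12, 2—4 19, 3—4 20] → take 0—4 (12); add 0.
Step 2: frontier [0—1 3, 0—3 3, 0—2 18, 2—4 19, 3—4 20] → take 0—1 (3); add 1.
Step 3: frontier [0—3 3, 0—2 18, 1—2 17, 1—3 22, 2—4 19, 3—4 20] → take 0—3 (3); add 3.
Step 4: frontier [0—2 18, 1—2 17, 2—3 12, 2—4 19] → take 2—3 (12); add 2.
MST edges: 0—4, 0—1, 0—3, 2—3; total weight 12+3+3+12 = 30.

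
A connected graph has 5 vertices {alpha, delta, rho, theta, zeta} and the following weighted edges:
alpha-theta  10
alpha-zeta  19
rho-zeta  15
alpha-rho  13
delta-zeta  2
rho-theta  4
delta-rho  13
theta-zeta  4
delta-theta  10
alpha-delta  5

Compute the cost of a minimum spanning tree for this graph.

Kruskal's algorithm — process edges by increasing weight (ties by edge label):
delta-zeta (2): add. Components now {theta} {alpha} {rho} {delta,zeta}
rho-theta (4): add. Components now {rho,theta} {alpha} {delta,zeta}
theta-zeta (4): add. Components now {delta,rho,theta,zeta} {alpha}
alpha-delta (5): add. Components now {alpha,delta,rho,theta,zeta}
MST edges: delta-zeta, rho-theta, theta-zeta, alpha-delta; total weight 2+4+4+5 = 15.

15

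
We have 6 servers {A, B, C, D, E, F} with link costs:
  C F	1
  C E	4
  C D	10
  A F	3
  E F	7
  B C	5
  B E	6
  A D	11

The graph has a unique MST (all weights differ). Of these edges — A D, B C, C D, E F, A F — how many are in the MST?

3

Sort edges by weight, then run Kruskal:
C F (1): add — endpoints in different components.
A F (3): add — endpoints in different components.
C E (4): add — endpoints in different components.
B C (5): add — endpoints in different components.
B E (6): skip — B and E already connected.
E F (7): skip — E and F already connected.
C D (10): add — endpoints in different components.
MST edge set: {C F, A F, C E, B C, C D}.
Of the listed edges, {B C, C D, A F} are in the MST → 3.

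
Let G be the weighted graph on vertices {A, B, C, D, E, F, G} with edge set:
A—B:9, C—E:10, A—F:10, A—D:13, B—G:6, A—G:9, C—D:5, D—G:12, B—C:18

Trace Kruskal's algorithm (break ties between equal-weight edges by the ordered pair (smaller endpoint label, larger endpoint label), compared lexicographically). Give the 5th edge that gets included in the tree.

Kruskal: consider edges lightest-first.
C—D (5): add. Components now {A} {B} {C,D} {E} {F} {G}
B—G (6): add. Components now {A} {B,G} {C,D} {E} {F}
A—B (9): add. Components now {A,B,G} {C,D} {E} {F}
A—G (9): skip — A and G already connected.
A—F (10): add. Components now {A,B,F,G} {C,D} {E}
C—E (10): add. Components now {A,B,F,G} {C,D,E}
D—G (12): add. Components now {A,B,C,D,E,F,G}
The 5th edge added is C—E.

C-E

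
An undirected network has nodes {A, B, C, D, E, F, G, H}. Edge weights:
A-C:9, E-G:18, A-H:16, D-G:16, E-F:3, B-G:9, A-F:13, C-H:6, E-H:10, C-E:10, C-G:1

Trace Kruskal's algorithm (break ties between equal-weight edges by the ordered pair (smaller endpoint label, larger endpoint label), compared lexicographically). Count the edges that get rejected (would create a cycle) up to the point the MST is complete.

3

Kruskal's algorithm — process edges by increasing weight (ties by edge label):
C-G (1): add — endpoints in different components.
E-F (3): add — endpoints in different components.
C-H (6): add — endpoints in different components.
A-C (9): add — endpoints in different components.
B-G (9): add — endpoints in different components.
C-E (10): add — endpoints in different components.
E-H (10): skip — E and H already connected.
A-F (13): skip — A and F already connected.
A-H (16): skip — A and H already connected.
D-G (16): add — endpoints in different components.
Edges rejected before the tree was complete: 3.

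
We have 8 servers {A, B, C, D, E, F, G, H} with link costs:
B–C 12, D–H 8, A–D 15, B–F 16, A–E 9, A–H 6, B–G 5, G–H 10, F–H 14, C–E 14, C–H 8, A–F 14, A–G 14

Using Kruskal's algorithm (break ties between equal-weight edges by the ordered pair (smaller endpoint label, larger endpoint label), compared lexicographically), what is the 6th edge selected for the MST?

G-H

Kruskal's algorithm — process edges by increasing weight (ties by edge label):
B–G (5): add — endpoints in different components.
A–H (6): add — endpoints in different components.
C–H (8): add — endpoints in different components.
D–H (8): add — endpoints in different components.
A–E (9): add — endpoints in different components.
G–H (10): add — endpoints in different components.
B–C (12): skip — B and C already connected.
A–F (14): add — endpoints in different components.
The 6th edge added is G–H.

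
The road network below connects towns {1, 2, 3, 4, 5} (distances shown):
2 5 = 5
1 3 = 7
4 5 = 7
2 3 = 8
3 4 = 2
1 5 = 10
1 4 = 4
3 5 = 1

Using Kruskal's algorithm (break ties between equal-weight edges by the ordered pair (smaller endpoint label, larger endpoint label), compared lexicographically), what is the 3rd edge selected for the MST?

1-4

Kruskal's algorithm — process edges by increasing weight (ties by edge label):
3 5 (1): add — endpoints in different components.
3 4 (2): add — endpoints in different components.
1 4 (4): add — endpoints in different components.
2 5 (5): add — endpoints in different components.
The 3rd edge added is 1 4.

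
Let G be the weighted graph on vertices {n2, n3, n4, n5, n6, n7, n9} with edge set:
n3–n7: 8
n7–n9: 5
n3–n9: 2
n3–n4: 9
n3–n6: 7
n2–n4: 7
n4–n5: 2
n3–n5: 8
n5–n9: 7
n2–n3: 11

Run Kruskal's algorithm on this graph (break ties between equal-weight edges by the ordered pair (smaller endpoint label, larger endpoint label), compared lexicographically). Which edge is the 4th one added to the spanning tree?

Kruskal: consider edges lightest-first.
n3–n9 (2): add. Components now {n3,n9} {n6} {n4} {n2} {n5} {n7}
n4–n5 (2): add. Components now {n3,n9} {n6} {n4,n5} {n2} {n7}
n7–n9 (5): add. Components now {n3,n7,n9} {n6} {n4,n5} {n2}
n2–n4 (7): add. Components now {n3,n7,n9} {n6} {n2,n4,n5}
n3–n6 (7): add. Components now {n3,n6,n7,n9} {n2,n4,n5}
n5–n9 (7): add. Components now {n2,n3,n4,n5,n6,n7,n9}
The 4th edge added is n2–n4.

n2-n4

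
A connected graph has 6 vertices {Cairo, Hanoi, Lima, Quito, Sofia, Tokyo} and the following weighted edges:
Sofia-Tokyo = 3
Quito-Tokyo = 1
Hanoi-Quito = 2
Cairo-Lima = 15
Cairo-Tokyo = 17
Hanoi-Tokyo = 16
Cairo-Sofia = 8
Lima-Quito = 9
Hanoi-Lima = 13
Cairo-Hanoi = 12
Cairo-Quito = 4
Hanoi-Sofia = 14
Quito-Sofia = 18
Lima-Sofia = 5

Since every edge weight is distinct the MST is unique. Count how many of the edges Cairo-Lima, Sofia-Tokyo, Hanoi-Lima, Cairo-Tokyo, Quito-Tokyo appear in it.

Kruskal's algorithm — process edges by increasing weight (ties by edge label):
Quito-Tokyo (1): add. Components now {Quito,Tokyo} {Hanoi} {Sofia} {Lima} {Cairo}
Hanoi-Quito (2): add. Components now {Hanoi,Quito,Tokyo} {Sofia} {Lima} {Cairo}
Sofia-Tokyo (3): add. Components now {Hanoi,Quito,Sofia,Tokyo} {Lima} {Cairo}
Cairo-Quito (4): add. Components now {Cairo,Hanoi,Quito,Sofia,Tokyo} {Lima}
Lima-Sofia (5): add. Components now {Cairo,Hanoi,Lima,Quito,Sofia,Tokyo}
MST edge set: {Quito-Tokyo, Hanoi-Quito, Sofia-Tokyo, Cairo-Quito, Lima-Sofia}.
Of the listed edges, {Sofia-Tokyo, Quito-Tokyo} are in the MST → 2.

2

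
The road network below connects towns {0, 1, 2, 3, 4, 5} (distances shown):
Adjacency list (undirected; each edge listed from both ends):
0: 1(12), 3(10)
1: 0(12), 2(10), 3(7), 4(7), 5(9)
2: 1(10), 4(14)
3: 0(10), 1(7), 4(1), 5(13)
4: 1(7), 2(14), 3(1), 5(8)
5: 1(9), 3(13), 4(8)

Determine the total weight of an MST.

36

Prim's algorithm from 3:
Step 1: cheapest edge leaving the tree is 3—4 (1); add 4.
Step 2: cheapest edge leaving the tree is 1—3 (7); add 1.
Step 3: cheapest edge leaving the tree is 4—5 (8); add 5.
Step 4: cheapest edge leaving the tree is 0—3 (10); add 0.
Step 5: cheapest edge leaving the tree is 1—2 (10); add 2.
MST edges: 3—4, 1—3, 4—5, 0—3, 1—2; total weight 1+7+8+10+10 = 36.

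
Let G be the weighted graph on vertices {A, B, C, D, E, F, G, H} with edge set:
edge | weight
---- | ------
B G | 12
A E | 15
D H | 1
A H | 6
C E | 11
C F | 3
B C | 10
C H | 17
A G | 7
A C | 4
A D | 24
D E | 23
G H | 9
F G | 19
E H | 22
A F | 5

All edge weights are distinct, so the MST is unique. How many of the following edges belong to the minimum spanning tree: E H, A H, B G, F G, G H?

Kruskal's algorithm — process edges by increasing weight (ties by edge label):
D H (1): add — endpoints in different components.
C F (3): add — endpoints in different components.
A C (4): add — endpoints in different components.
A F (5): skip — A and F already connected.
A H (6): add — endpoints in different components.
A G (7): add — endpoints in different components.
G H (9): skip — G and H already connected.
B C (10): add — endpoints in different components.
C E (11): add — endpoints in different components.
MST edge set: {D H, C F, A C, A H, A G, B C, C E}.
Of the listed edges, {A H} are in the MST → 1.

1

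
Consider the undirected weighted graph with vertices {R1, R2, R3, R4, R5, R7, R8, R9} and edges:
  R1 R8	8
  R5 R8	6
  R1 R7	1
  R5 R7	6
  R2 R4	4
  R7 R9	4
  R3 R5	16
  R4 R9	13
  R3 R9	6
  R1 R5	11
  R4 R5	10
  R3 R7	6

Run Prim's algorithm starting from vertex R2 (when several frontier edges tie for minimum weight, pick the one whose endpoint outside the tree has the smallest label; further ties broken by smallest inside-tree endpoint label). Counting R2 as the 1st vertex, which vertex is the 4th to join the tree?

R7

Prim's algorithm from R2:
Step 1: frontier [R2 R4 4] → take R2 R4 (4); add R4.
Step 2: frontier [R4 R5 10, R4 R9 13] → take R4 R5 (10); add R5.
Step 3: frontier [R4 R9 13, R5 R7 6, R5 R8 6, R1 R5 11, R3 R5 16] → take R5 R7 (6); add R7.
Step 4: frontier [R4 R9 13, R5 R8 6, R1 R5 11, R3 R5 16, R1 R7 1, R7 R9 4, R3 R7 6] → take R1 R7 (1); add R1.
Step 5: frontier [R1 R8 8, R4 R9 13, R5 R8 6, R3 R5 16, R7 R9 4, R3 R7 6] → take R7 R9 (4); add R9.
Step 6: frontier [R1 R8 8, R5 R8 6, R3 R5 16, R3 R7 6, R3 R9 6] → take R3 R7 (6); add R3.
Step 7: frontier [R1 R8 8, R5 R8 6] → take R5 R8 (6); add R8.
Vertex order: R2, R4, R5, R7, R1, R9, R3, R8. The 4th vertex is R7.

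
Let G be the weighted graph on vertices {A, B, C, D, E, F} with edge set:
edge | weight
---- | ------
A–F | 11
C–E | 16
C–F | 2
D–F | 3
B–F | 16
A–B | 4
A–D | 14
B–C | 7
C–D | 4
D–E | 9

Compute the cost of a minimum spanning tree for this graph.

Kruskal's algorithm — process edges by increasing weight (ties by edge label):
C–F (2): add. Components now {A} {B} {C,F} {D} {E}
D–F (3): add. Components now {A} {B} {C,D,F} {E}
A–B (4): add. Components now {A,B} {C,D,F} {E}
C–D (4): skip — C and D already connected.
B–C (7): add. Components now {A,B,C,D,F} {E}
D–E (9): add. Components now {A,B,C,D,E,F}
MST edges: C–F, D–F, A–B, B–C, D–E; total weight 2+3+4+7+9 = 25.

25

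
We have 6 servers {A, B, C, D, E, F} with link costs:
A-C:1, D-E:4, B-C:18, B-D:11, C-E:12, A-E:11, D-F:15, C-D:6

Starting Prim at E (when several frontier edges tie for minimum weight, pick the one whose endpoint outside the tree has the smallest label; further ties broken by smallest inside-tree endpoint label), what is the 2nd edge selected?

C-D

Prim, starting at E.
Step 1: cheapest edge leaving the tree is D-E (4); add D.
Step 2: cheapest edge leaving the tree is C-D (6); add C.
Step 3: cheapest edge leaving the tree is A-C (1); add A.
Step 4: cheapest edge leaving the tree is B-D (11); add B.
Step 5: cheapest edge leaving the tree is D-F (15); add F.
The 2nd edge added is C-D.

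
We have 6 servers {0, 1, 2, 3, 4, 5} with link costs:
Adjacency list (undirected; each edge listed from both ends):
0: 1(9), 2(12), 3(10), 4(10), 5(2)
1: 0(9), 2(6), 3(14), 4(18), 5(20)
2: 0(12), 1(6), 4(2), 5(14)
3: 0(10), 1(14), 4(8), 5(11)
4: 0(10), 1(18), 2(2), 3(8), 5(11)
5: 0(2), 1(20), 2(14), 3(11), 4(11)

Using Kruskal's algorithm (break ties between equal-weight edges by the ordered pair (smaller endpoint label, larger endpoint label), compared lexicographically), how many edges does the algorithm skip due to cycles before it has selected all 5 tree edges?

Kruskal's algorithm — process edges by increasing weight (ties by edge label):
0-5 (2): add — endpoints in different components.
2-4 (2): add — endpoints in different components.
1-2 (6): add — endpoints in different components.
3-4 (8): add — endpoints in different components.
0-1 (9): add — endpoints in different components.
Edges rejected before the tree was complete: 0.

0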